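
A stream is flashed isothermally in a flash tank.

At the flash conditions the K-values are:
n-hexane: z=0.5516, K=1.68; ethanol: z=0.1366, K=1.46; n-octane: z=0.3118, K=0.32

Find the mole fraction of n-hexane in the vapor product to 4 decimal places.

y_n-hexane = 0.6847

Material balance + equilibrium reduce to Σ zᵢ(Kᵢ−1)/(1+ψ(Kᵢ−1)) = 0.
Check two-phase: ΣzᵢKᵢ = 1.2259 > 1 and Σzᵢ/Kᵢ = 1.3963 > 1, so g(0) = 0.2259 > 0 and g(1) = -0.3963 < 0.
Newton iteration, ψ⁰ = 0.68:
  ψ = 0.6800: g = -0.09004, g' = -0.6349 → ψ = 0.5382
  ψ = 0.5382: g = -0.00944, g' = -0.5139 → ψ = 0.5198
  ψ = 0.5198: g = -0.00010, g' = -0.5030 → ψ = 0.5196
Converged at ψ = 0.5196.
Compositions from xᵢ = zᵢ/(1+ψ(Kᵢ−1)), yᵢ = Kᵢxᵢ:
  n-hexane: x = 0.4076, y = 0.6847
  ethanol: x = 0.1102, y = 0.1610
  n-octane: x = 0.4822, y = 0.1543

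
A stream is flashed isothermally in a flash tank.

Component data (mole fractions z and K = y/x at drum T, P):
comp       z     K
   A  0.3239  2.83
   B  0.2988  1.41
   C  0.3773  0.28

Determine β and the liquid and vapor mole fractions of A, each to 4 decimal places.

Material balance + equilibrium reduce to Σ zᵢ(Kᵢ−1)/(1+β(Kᵢ−1)) = 0.
Feasibility: ΣzᵢKᵢ = 1.4436, Σzᵢ/Kᵢ = 1.6739 — both > 1, two phases present.
Newton–Raphson from β = 0.5:
  β = 0.5000: g = -0.01327, g' = -0.8079 → β = 0.4836
  β = 0.4836: g = -0.00006, g' = -0.8006 → β = 0.4835
Converged at β = 0.4835.
Compositions from xᵢ = zᵢ/(1+β(Kᵢ−1)), yᵢ = Kᵢxᵢ:
  A: x = 0.1718, y = 0.4863
  B: x = 0.2494, y = 0.3516
  C: x = 0.5788, y = 0.1621

β = 0.4835, x_A = 0.1718, y_A = 0.4863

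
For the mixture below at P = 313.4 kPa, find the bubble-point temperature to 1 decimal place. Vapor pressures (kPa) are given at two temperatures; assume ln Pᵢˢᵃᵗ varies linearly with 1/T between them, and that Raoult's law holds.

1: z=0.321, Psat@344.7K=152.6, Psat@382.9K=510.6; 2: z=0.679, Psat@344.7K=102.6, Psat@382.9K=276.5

T = 378.5 K

Bubble-point temperature: ΣzᵢPᵢˢᵃᵗ(T) = P. Interpolate ln Pᵢˢᵃᵗ = aᵢ + bᵢ/T.
  T = 344.7 K: ΣzᵢPᵢˢᵃᵗ = 118.65 kPa
  T = 382.9 K: ΣzᵢPᵢˢᵃᵗ = 351.65 kPa
  T = 363.8 K: ΣzᵢPᵢˢᵃᵗ = 209.87 kPa
  T = 373.4 K: ΣzᵢPᵢˢᵃᵗ = 273.74 kPa
  T = 378.1 K: ΣzᵢPᵢˢᵃᵗ = 310.31 kPa
  T = 380.5 K: ΣzᵢPᵢˢᵃᵗ = 330.46 kPa
Interpolating between 378.1 K and 380.5 K gives T ≈ 378.5 K.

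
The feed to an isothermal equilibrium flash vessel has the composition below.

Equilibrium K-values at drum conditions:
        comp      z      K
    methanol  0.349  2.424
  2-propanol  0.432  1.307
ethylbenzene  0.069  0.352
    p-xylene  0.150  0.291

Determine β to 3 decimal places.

β = 0.800

Let β = V/F and solve Σ zᵢ(Kᵢ−1)/(1+β(Kᵢ−1)) = 0.
Check two-phase: ΣzᵢKᵢ = 1.479 > 1 and Σzᵢ/Kᵢ = 1.186 > 1, so g(0) = 0.479 > 0 and g(1) = -0.186 < 0.
Newton iteration, β⁰ = 0.42:
  β = 0.420: g = 0.2156, g' = -0.517 → β = 0.837
  β = 0.837: g = -0.0272, g' = -0.768 → β = 0.802
  β = 0.802: g = -0.0010, g' = -0.711 → β = 0.800
Converged at β = 0.800.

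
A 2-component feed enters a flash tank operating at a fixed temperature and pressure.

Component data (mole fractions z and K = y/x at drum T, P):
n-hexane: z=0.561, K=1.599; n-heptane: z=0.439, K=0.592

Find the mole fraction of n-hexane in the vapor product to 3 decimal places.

y_n-hexane = 0.648

Binary case is linear: z₁(K₁−1)(1+ψ(K₂−1)) + z₂(K₂−1)(1+ψ(K₁−1)) = 0
⇒ ψ = [z₁(K₁−1)+z₂(K₂−1)] / [−(K₁−1)(K₂−1)] = 0.1569/0.2444 = 0.642
Compositions from xᵢ = zᵢ/(1+ψ(Kᵢ−1)), yᵢ = Kᵢxᵢ:
  n-hexane: x = 0.405, y = 0.648
  n-heptane: x = 0.595, y = 0.352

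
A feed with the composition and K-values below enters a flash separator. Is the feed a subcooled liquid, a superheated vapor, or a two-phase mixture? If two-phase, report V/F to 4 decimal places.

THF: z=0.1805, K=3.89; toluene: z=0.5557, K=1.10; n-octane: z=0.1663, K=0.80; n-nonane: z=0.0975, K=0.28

two-phase, V/F = 0.8087

ΣzᵢKᵢ = 1.4738; Σzᵢ/Kᵢ = 1.1077.
Both exceed 1, so a two-phase solution exists.
Let ψ = V/F and solve Σ zᵢ(Kᵢ−1)/(1+ψ(Kᵢ−1)) = 0.
Newton–Raphson from ψ = 0.5:
  ψ = 0.5000: g = 0.11963, g' = -0.3888 → ψ = 0.8077
  ψ = 0.8077: g = 0.00045, g' = -0.4385 → ψ = 0.8087
Converged at ψ = 0.8087.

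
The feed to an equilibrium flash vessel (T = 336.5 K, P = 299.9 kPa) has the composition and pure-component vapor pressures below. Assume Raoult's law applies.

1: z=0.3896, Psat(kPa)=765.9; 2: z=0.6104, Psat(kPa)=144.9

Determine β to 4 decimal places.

Raoult's law: Kᵢ = Pᵢˢᵃᵗ/P = Pᵢˢᵃᵗ/299.9.
  K_1 = 765.9/299.9 = 2.553851, K_2 = 144.9/299.9 = 0.483161
Let β = V/F and solve Σ zᵢ(Kᵢ−1)/(1+β(Kᵢ−1)) = 0.
Check two-phase: ΣzᵢKᵢ = 1.2899 > 1 and Σzᵢ/Kᵢ = 1.4159 > 1, so g(0) = 0.2899 > 0 and g(1) = -0.4159 < 0.
Iterate (Newton) starting at β = 0.43:
  β = 0.4300: g = -0.04272, g' = -0.6076 → β = 0.3597
  β = 0.3597: g = 0.00082, g' = -0.6331 → β = 0.3610
Converged at β = 0.3610.

β = 0.3610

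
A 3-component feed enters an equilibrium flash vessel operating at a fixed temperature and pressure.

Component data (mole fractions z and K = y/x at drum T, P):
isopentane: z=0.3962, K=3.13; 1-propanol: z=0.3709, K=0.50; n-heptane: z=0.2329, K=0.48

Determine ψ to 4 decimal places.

Material balance + equilibrium reduce to Σ zᵢ(Kᵢ−1)/(1+ψ(Kᵢ−1)) = 0.
Feasibility: ΣzᵢKᵢ = 1.5373, Σzᵢ/Kᵢ = 1.3536 — both > 1, two phases present.
Newton–Raphson from ψ = 0.5:
  ψ = 0.5000: g = -0.00225, g' = -0.7014 → ψ = 0.4968
Converged at ψ = 0.4968.

ψ = 0.4968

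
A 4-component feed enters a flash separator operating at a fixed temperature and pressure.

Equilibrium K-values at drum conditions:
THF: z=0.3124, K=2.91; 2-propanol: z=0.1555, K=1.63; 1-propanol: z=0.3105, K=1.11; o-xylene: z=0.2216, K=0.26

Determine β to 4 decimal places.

Rachford–Rice: g(β) = Σ zᵢ(Kᵢ−1)/(1+β(Kᵢ−1)) = 0.
Feasibility: ΣzᵢKᵢ = 1.5648, Σzᵢ/Kᵢ = 1.3348 — both > 1, two phases present.
Newton iteration, β⁰ = 0.5:
  β = 0.5000: g = 0.15179, g' = -0.6430 → β = 0.7361
  β = 0.7361: g = -0.01362, g' = -0.8143 → β = 0.7193
  β = 0.7193: g = -0.00021, g' = -0.7895 → β = 0.7191
Converged at β = 0.7191.

β = 0.7191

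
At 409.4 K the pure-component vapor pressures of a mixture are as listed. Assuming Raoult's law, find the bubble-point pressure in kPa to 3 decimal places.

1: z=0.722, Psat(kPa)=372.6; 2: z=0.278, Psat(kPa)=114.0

At the bubble point ψ → 0, so ΣzᵢKᵢ = 1 with Kᵢ = Pᵢˢᵃᵗ/P ⇒ P = ΣzᵢPᵢˢᵃᵗ.
P = 0.722·372.6 + 0.278·114.0 = 300.709 kPa

Pbub = 300.709 kPa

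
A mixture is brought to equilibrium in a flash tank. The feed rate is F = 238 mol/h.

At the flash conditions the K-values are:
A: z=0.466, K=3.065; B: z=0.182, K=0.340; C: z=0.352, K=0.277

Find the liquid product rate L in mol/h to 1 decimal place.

L = 141.6 mol/h

Material balance + equilibrium reduce to Σ zᵢ(Kᵢ−1)/(1+β(Kᵢ−1)) = 0.
g(0) = ΣzᵢKᵢ − 1 = 0.588 and g(1) = 1 − Σzᵢ/Kᵢ = -0.958, so a root lies in (0, 1).
Newton iteration, β⁰ = 0.58:
  β = 0.580: g = -0.1950, g' = -1.165 → β = 0.413
  β = 0.413: g = -0.0082, g' = -1.103 → β = 0.405
Converged at β = 0.405.
Then V = β·F = 0.4052·238 = 96.4 mol/h and L = F − V = 141.6 mol/h.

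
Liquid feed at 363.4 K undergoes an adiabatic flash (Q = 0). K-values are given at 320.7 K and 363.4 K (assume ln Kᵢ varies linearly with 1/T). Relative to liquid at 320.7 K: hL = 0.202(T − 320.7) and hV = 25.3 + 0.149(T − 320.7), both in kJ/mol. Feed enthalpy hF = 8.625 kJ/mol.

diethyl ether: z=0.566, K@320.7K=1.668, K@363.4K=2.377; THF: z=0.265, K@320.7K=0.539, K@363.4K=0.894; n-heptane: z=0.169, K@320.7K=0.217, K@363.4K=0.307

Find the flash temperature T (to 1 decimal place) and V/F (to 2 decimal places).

T = 322.1 K, V/F = 0.33

Adiabatic flash: solve Rachford–Rice at each trial T, then check hF = ψ·hV(T) + (1−ψ)·hL(T).
  T = 320.7 K: K = (1.668, 0.539, 0.217), RR gives ψ = 0.301, H_out = 7.604 kJ/mol
  T = 363.4 K: K = (2.377, 0.894, 0.307), RR gives ψ = 0.907, H_out = 29.525 kJ/mol
  T = 342.0 K: K = (2.012, 0.705, 0.261), RR gives ψ = 0.664, H_out = 20.354 kJ/mol
  T = 331.4 K: K = (1.839, 0.619, 0.239), RR gives ψ = 0.504, H_out = 14.629 kJ/mol
  T = 326.0 K: K = (1.752, 0.578, 0.228), RR gives ψ = 0.408, H_out = 11.278 kJ/mol
  T = 323.4 K: K = (1.711, 0.559, 0.222), RR gives ψ = 0.357, H_out = 9.530 kJ/mol
  T = 322.0 K: K = (1.688, 0.548, 0.220), RR gives ψ = 0.328, H_out = 8.547 kJ/mol
Linear interpolation between T = 322.0 (H_out = 8.547) and T = 323.4 (H_out = 9.530) on hF = 8.625 gives T ≈ 322.1 K, at which ψ = 0.33.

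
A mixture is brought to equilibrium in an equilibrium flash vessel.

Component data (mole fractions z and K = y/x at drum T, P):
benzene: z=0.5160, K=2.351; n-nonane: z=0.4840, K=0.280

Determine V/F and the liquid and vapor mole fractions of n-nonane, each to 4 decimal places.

V/F = 0.3584, x_n-nonane = 0.6523, y_n-nonane = 0.1827

Material balance + equilibrium reduce to Σ zᵢ(Kᵢ−1)/(1+V/F(Kᵢ−1)) = 0.
Feasibility: ΣzᵢKᵢ = 1.3486, Σzᵢ/Kᵢ = 1.9481 — both > 1, two phases present.
Binary case is linear: z₁(K₁−1)(1+V/F(K₂−1)) + z₂(K₂−1)(1+V/F(K₁−1)) = 0
⇒ V/F = [z₁(K₁−1)+z₂(K₂−1)] / [−(K₁−1)(K₂−1)] = 0.34864/0.97272 = 0.3584
Compositions from xᵢ = zᵢ/(1+V/F(Kᵢ−1)), yᵢ = Kᵢxᵢ:
  benzene: x = 0.3477, y = 0.8173
  n-nonane: x = 0.6523, y = 0.1827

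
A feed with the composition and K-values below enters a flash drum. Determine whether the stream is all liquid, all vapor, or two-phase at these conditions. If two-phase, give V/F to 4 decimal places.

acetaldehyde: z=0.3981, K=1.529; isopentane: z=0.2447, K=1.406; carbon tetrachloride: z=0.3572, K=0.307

two-phase, V/F = 0.1858

ΣzᵢKᵢ = 1.0624; Σzᵢ/Kᵢ = 1.5979.
Both exceed 1, so a two-phase solution exists.
Rachford–Rice: g(ψ) = Σ zᵢ(Kᵢ−1)/(1+ψ(Kᵢ−1)) = 0.
Newton iteration, ψ⁰ = 0.5:
  ψ = 0.5000: g = -0.12966, g' = -0.4992 → ψ = 0.2403
  ψ = 0.2403: g = -0.01963, g' = -0.3681 → ψ = 0.1870
  ψ = 0.1870: g = -0.00040, g' = -0.3535 → ψ = 0.1858
Converged at ψ = 0.1858.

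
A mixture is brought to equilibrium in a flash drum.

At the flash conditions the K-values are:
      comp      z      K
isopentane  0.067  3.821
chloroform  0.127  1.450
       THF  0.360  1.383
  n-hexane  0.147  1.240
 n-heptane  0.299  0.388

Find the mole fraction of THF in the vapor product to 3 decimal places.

Material balance + equilibrium reduce to Σ zᵢ(Kᵢ−1)/(1+V/F(Kᵢ−1)) = 0.
g(0) = ΣzᵢKᵢ − 1 = 0.236 and g(1) = 1 − Σzᵢ/Kᵢ = -0.255, so a root lies in (0, 1).
Newton iteration, V/F⁰ = 0.5:
  V/F = 0.500: g = 0.0086, g' = -0.385 → V/F = 0.522
Converged at V/F = 0.522.
Compositions from xᵢ = zᵢ/(1+V/F(Kᵢ−1)), yᵢ = Kᵢxᵢ:
  isopentane: x = 0.027, y = 0.104
  chloroform: x = 0.103, y = 0.149
  THF: x = 0.300, y = 0.415
  n-hexane: x = 0.131, y = 0.162
  n-heptane: x = 0.439, y = 0.171

y_THF = 0.415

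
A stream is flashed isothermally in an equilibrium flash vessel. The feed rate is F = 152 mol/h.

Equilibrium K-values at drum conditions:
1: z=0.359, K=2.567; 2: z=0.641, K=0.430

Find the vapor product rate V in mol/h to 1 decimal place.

Binary case is linear: z₁(K₁−1)(1+V/F(K₂−1)) + z₂(K₂−1)(1+V/F(K₁−1)) = 0
⇒ V/F = [z₁(K₁−1)+z₂(K₂−1)] / [−(K₁−1)(K₂−1)] = 0.1972/0.8932 = 0.221
Then V = V/F·F = 0.2208·152 = 33.6 mol/h and L = F − V = 118.4 mol/h.

V = 33.6 mol/h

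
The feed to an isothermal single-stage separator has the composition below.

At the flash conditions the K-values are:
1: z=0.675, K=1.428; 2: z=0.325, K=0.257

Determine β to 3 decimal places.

β = 0.149

Let β = V/F and solve Σ zᵢ(Kᵢ−1)/(1+β(Kᵢ−1)) = 0.
Check two-phase: ΣzᵢKᵢ = 1.047 > 1 and Σzᵢ/Kᵢ = 1.737 > 1, so g(0) = 0.047 > 0 and g(1) = -0.737 < 0.
Binary case is linear: z₁(K₁−1)(1+β(K₂−1)) + z₂(K₂−1)(1+β(K₁−1)) = 0
⇒ β = [z₁(K₁−1)+z₂(K₂−1)] / [−(K₁−1)(K₂−1)] = 0.0474/0.3180 = 0.149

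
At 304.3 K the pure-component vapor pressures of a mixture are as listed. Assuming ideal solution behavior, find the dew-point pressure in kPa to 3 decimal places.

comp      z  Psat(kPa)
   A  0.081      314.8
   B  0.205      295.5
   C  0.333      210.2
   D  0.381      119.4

Pdew = 174.636 kPa

At the dew point ψ → 1, so Σzᵢ/Kᵢ = 1 with Kᵢ = Pᵢˢᵃᵗ/P ⇒ 1/P = Σzᵢ/Pᵢˢᵃᵗ.
1/P = 0.081/314.8 + 0.205/295.5 + 0.333/210.2 + 0.381/119.4 = 0.005726 ⇒ P = 174.636 kPa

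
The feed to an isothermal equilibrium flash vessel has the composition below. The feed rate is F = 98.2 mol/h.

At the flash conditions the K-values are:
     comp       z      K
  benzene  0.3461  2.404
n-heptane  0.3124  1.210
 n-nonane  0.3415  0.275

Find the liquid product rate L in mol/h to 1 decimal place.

L = 55.5 mol/h

Rachford–Rice: g(β) = Σ zᵢ(Kᵢ−1)/(1+β(Kᵢ−1)) = 0.
Feasibility: ΣzᵢKᵢ = 1.3039, Σzᵢ/Kᵢ = 1.6440 — both > 1, two phases present.
Newton iteration, β⁰ = 0.5:
  β = 0.5000: g = -0.04350, g' = -0.6885 → β = 0.4368
  β = 0.4368: g = -0.00104, g' = -0.6581 → β = 0.4352
Converged at β = 0.4352.
Then V = β·F = 0.4352·98.2 = 42.7 mol/h and L = F − V = 55.5 mol/h.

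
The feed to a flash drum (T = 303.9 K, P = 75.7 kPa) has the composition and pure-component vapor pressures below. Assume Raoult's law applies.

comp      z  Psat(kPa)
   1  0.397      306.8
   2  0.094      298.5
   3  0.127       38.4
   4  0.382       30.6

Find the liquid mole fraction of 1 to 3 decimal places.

x_1 = 0.128

Raoult's law: Kᵢ = Pᵢˢᵃᵗ/P = Pᵢˢᵃᵗ/75.7.
  K_1 = 306.8/75.7 = 4.05284, K_2 = 298.5/75.7 = 3.94320, K_3 = 38.4/75.7 = 0.50727, K_4 = 30.6/75.7 = 0.40423
Rachford–Rice: g(ψ) = Σ zᵢ(Kᵢ−1)/(1+ψ(Kᵢ−1)) = 0.
g(0) = ΣzᵢKᵢ − 1 = 1.198 and g(1) = 1 − Σzᵢ/Kᵢ = -0.317, so a root lies in (0, 1).
Newton iteration, ψ⁰ = 0.47:
  ψ = 0.470: g = 0.2163, g' = -1.081 → ψ = 0.670
  ψ = 0.670: g = 0.0188, g' = -0.935 → ψ = 0.690
Converged at ψ = 0.690.
Compositions from xᵢ = zᵢ/(1+ψ(Kᵢ−1)), yᵢ = Kᵢxᵢ:
  1: x = 0.128, y = 0.518
  2: x = 0.031, y = 0.122
  3: x = 0.192, y = 0.098
  4: x = 0.649, y = 0.262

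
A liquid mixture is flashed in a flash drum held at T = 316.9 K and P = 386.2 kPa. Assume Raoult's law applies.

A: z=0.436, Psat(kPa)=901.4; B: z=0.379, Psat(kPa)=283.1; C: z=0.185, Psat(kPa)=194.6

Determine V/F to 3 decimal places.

Raoult's law: Kᵢ = Pᵢˢᵃᵗ/P = Pᵢˢᵃᵗ/386.2.
  K_A = 901.4/386.2 = 2.33402, K_B = 283.1/386.2 = 0.73304, K_C = 194.6/386.2 = 0.50388
Material balance + equilibrium reduce to Σ zᵢ(Kᵢ−1)/(1+V/F(Kᵢ−1)) = 0.
g(0) = ΣzᵢKᵢ − 1 = 0.389 and g(1) = 1 − Σzᵢ/Kᵢ = -0.071, so a root lies in (0, 1).
Newton iteration, V/F⁰ = 0.63:
  V/F = 0.630: g = 0.0609, g' = -0.364 → V/F = 0.797
  V/F = 0.797: g = 0.0016, g' = -0.350 → V/F = 0.801
Converged at V/F = 0.801.

V/F = 0.801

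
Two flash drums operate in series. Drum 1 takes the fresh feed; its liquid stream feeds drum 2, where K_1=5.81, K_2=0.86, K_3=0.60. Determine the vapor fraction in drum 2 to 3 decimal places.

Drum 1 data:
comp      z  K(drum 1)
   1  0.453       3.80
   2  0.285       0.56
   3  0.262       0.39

Drum 1:
Newton–Raphson from ψ₁ = 0.5:
  ψ₁ = 0.500: g = 0.1378, g' = -0.909 → ψ₁ = 0.652
  ψ₁ = 0.652: g = 0.0081, g' = -0.822 → ψ₁ = 0.661
Converged at ψ₁ = 0.661.
Drum-1 compositions:
  1: x = 0.159, y = 0.604
  2: x = 0.402, y = 0.225
  3: x = 0.439, y = 0.171
Drum-2 feed = drum-1 liquid: z₂ = (0.1588, 0.4020, 0.4392).
Drum 2:
Rachford–Rice: g(ψ₂) = Σ zᵢ(Kᵢ−1)/(1+ψ₂(Kᵢ−1)) = 0.
Check two-phase: ΣzᵢKᵢ = 1.532 > 1 and Σzᵢ/Kᵢ = 1.227 > 1, so g(0) = 0.532 > 0 and g(1) = -0.227 < 0.
Newton–Raphson from ψ₂ = 0.5:
  ψ₂ = 0.500: g = -0.0557, g' = -0.436 → ψ₂ = 0.372
  ψ₂ = 0.372: g = 0.0081, g' = -0.578 → ψ₂ = 0.386
Converged at ψ₂ = 0.386.
  1: x = 0.056, y = 0.323
  2: x = 0.425, y = 0.365
  3: x = 0.519, y = 0.312

V/F (drum 2) = 0.386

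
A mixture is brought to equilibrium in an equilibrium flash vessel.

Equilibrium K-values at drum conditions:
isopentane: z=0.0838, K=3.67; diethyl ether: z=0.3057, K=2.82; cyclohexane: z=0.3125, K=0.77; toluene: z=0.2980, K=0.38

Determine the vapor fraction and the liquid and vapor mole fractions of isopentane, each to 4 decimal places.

Material balance + equilibrium reduce to Σ zᵢ(Kᵢ−1)/(1+ψ(Kᵢ−1)) = 0.
g(0) = ΣzᵢKᵢ − 1 = 0.5235 and g(1) = 1 − Σzᵢ/Kᵢ = -0.3213, so a root lies in (0, 1).
Newton iteration, ψ⁰ = 0.5:
  ψ = 0.5000: g = 0.03814, g' = -0.6488 → ψ = 0.5588
  ψ = 0.5588: g = 0.00046, g' = -0.6351 → ψ = 0.5595
Converged at ψ = 0.5595.
Compositions from xᵢ = zᵢ/(1+ψ(Kᵢ−1)), yᵢ = Kᵢxᵢ:
  isopentane: x = 0.0336, y = 0.1233
  diethyl ether: x = 0.1515, y = 0.4271
  cyclohexane: x = 0.3587, y = 0.2762
  toluene: x = 0.4563, y = 0.1734

ψ = 0.5595, x_isopentane = 0.0336, y_isopentane = 0.1233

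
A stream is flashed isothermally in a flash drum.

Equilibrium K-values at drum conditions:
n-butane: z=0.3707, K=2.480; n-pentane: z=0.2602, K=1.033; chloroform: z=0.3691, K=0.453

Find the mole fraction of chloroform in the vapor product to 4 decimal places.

Iterate (Newton) starting at β = 0.54:
  β = 0.5400: g = 0.02684, g' = -0.4735 → β = 0.5967
  β = 0.5967: g = 0.00005, g' = -0.4726 → β = 0.5968
Converged at β = 0.5968.
Compositions from xᵢ = zᵢ/(1+β(Kᵢ−1)), yᵢ = Kᵢxᵢ:
  n-butane: x = 0.1968, y = 0.4882
  n-pentane: x = 0.2552, y = 0.2636
  chloroform: x = 0.5480, y = 0.2482

y_chloroform = 0.2482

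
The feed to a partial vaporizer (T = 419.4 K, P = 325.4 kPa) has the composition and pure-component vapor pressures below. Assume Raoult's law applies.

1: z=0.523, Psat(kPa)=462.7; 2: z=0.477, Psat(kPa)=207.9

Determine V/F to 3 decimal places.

Raoult's law: Kᵢ = Pᵢˢᵃᵗ/P = Pᵢˢᵃᵗ/325.4.
  K_1 = 462.7/325.4 = 1.42194, K_2 = 207.9/325.4 = 0.63891
Material balance + equilibrium reduce to Σ zᵢ(Kᵢ−1)/(1+V/F(Kᵢ−1)) = 0.
g(0) = ΣzᵢKᵢ − 1 = 0.048 and g(1) = 1 − Σzᵢ/Kᵢ = -0.114, so a root lies in (0, 1).
Iterate (Newton) starting at V/F = 0.5:
  V/F = 0.500: g = -0.0280, g' = -0.156 → V/F = 0.321
  V/F = 0.321: g = -0.0005, g' = -0.152 → V/F = 0.318
Converged at V/F = 0.318.

V/F = 0.318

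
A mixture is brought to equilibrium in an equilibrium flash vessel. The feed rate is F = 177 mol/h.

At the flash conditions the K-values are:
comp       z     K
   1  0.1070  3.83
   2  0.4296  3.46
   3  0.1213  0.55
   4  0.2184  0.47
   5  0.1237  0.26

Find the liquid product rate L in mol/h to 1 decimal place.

Rachford–Rice: g(V/F) = Σ zᵢ(Kᵢ−1)/(1+V/F(Kᵢ−1)) = 0.
Feasibility: ΣzᵢKᵢ = 2.0978, Σzᵢ/Kᵢ = 1.3131 — both > 1, two phases present.
Newton iteration, V/F⁰ = 0.5:
  V/F = 0.5000: g = 0.22608, g' = -0.9948 → V/F = 0.7273
  V/F = 0.7273: g = 0.01024, g' = -0.9601 → V/F = 0.7379
Converged at V/F = 0.7379.
Then V = V/F·F = 0.7379·177 = 130.6 mol/h and L = F − V = 46.4 mol/h.

L = 46.4 mol/h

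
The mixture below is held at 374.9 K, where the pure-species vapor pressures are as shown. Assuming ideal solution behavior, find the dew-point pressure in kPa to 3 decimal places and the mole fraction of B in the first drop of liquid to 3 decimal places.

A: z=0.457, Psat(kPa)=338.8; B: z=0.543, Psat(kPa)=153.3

Pdew = 204.459 kPa, x_B = 0.724

At the dew point ψ → 1, so Σzᵢ/Kᵢ = 1 with Kᵢ = Pᵢˢᵃᵗ/P ⇒ 1/P = Σzᵢ/Pᵢˢᵃᵗ.
1/P = 0.457/338.8 + 0.543/153.3 = 0.004891 ⇒ P = 204.459 kPa
xᵢ = zᵢP/Pᵢˢᵃᵗ ⇒ x_B = 0.543·204.459/153.3 = 0.724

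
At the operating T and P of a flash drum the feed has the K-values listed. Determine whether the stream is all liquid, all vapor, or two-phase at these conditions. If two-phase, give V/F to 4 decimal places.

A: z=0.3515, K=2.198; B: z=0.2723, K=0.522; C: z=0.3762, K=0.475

ΣzᵢKᵢ = 1.0934; Σzᵢ/Kᵢ = 1.4736.
Both exceed 1, so a two-phase solution exists.
Let ψ = V/F and solve Σ zᵢ(Kᵢ−1)/(1+ψ(Kᵢ−1)) = 0.
Iterate (Newton) starting at ψ = 0.48:
  ψ = 0.4800: g = -0.16560, g' = -0.4935 → ψ = 0.1444
  ψ = 0.1444: g = 0.00547, g' = -0.5598 → ψ = 0.1542
Converged at ψ = 0.1542.

two-phase, V/F = 0.1542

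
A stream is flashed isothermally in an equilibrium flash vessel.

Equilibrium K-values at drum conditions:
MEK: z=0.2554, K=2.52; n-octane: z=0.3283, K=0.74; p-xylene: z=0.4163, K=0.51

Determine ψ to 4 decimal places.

Let ψ = V/F and solve Σ zᵢ(Kᵢ−1)/(1+ψ(Kᵢ−1)) = 0.
Feasibility: ΣzᵢKᵢ = 1.0989, Σzᵢ/Kᵢ = 1.3613 — both > 1, two phases present.
Newton iteration, ψ⁰ = 0.5:
  ψ = 0.5000: g = -0.14772, g' = -0.3952 → ψ = 0.1262
  ψ = 0.1262: g = 0.02005, g' = -0.5527 → ψ = 0.1625
  ψ = 0.1625: g = 0.00058, g' = -0.5217 → ψ = 0.1636
Converged at ψ = 0.1636.

ψ = 0.1636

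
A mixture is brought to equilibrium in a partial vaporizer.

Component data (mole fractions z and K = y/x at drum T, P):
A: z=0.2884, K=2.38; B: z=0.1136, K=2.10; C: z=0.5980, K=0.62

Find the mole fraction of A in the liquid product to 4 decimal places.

x_A = 0.1582

Let β = V/F and solve Σ zᵢ(Kᵢ−1)/(1+β(Kᵢ−1)) = 0.
Check two-phase: ΣzᵢKᵢ = 1.2957 > 1 and Σzᵢ/Kᵢ = 1.1398 > 1, so g(0) = 0.2957 > 0 and g(1) = -0.1398 < 0.
Newton iteration, β⁰ = 0.65:
  β = 0.6500: g = -0.01912, g' = -0.3516 → β = 0.5956
  β = 0.5956: g = 0.00021, g' = -0.3599 → β = 0.5962
Converged at β = 0.5962.
Compositions from xᵢ = zᵢ/(1+β(Kᵢ−1)), yᵢ = Kᵢxᵢ:
  A: x = 0.1582, y = 0.3766
  B: x = 0.0686, y = 0.1441
  C: x = 0.7732, y = 0.4794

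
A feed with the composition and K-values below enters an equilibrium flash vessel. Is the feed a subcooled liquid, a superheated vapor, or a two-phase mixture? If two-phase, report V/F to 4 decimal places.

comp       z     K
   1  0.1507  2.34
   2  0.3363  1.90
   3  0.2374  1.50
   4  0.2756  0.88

ΣzᵢKᵢ = 1.5902; Σzᵢ/Kᵢ = 0.7129.
Since Σzᵢ/Kᵢ < 1 the mixture is above its dew point — single vapor phase.

superheated vapor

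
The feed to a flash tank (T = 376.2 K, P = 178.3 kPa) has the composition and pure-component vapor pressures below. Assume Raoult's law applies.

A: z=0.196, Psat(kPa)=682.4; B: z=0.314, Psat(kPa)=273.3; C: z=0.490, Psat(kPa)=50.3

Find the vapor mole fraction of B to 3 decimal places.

Raoult's law: Kᵢ = Pᵢˢᵃᵗ/P = Pᵢˢᵃᵗ/178.3.
  K_A = 682.4/178.3 = 3.82726, K_B = 273.3/178.3 = 1.53281, K_C = 50.3/178.3 = 0.28211
Material balance + equilibrium reduce to Σ zᵢ(Kᵢ−1)/(1+V/F(Kᵢ−1)) = 0.
g(0) = ΣzᵢKᵢ − 1 = 0.370 and g(1) = 1 − Σzᵢ/Kᵢ = -0.993, so a root lies in (0, 1).
Newton–Raphson from V/F = 0.55:
  V/F = 0.550: g = -0.2350, g' = -0.983 → V/F = 0.311
  V/F = 0.311: g = -0.0144, g' = -0.928 → V/F = 0.295
Converged at V/F = 0.295.
Compositions from xᵢ = zᵢ/(1+V/F(Kᵢ−1)), yᵢ = Kᵢxᵢ:
  A: x = 0.107, y = 0.409
  B: x = 0.271, y = 0.416
  C: x = 0.622, y = 0.175

y_B = 0.416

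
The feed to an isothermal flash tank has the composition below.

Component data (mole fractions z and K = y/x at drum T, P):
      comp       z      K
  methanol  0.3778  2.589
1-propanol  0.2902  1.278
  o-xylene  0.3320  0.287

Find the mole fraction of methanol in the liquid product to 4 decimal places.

x_methanol = 0.2014

Rachford–Rice: g(β) = Σ zᵢ(Kᵢ−1)/(1+β(Kᵢ−1)) = 0.
g(0) = ΣzᵢKᵢ − 1 = 0.4443 and g(1) = 1 − Σzᵢ/Kᵢ = -0.5298, so a root lies in (0, 1).
Newton–Raphson from β = 0.68:
  β = 0.6800: g = -0.10311, g' = -0.8722 → β = 0.5618
  β = 0.5618: g = -0.00793, g' = -0.7528 → β = 0.5513
  β = 0.5513: g = -0.00004, g' = -0.7461 → β = 0.5512
Converged at β = 0.5512.
Compositions from xᵢ = zᵢ/(1+β(Kᵢ−1)), yᵢ = Kᵢxᵢ:
  methanol: x = 0.2014, y = 0.5214
  1-propanol: x = 0.2516, y = 0.3216
  o-xylene: x = 0.5470, y = 0.1570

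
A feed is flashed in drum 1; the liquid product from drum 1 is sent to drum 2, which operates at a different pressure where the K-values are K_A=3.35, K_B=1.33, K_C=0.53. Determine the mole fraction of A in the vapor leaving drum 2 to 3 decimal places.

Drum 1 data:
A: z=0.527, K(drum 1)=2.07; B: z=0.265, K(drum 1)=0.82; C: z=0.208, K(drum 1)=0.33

y_A (drum 2) = 0.333

Drum 1:
Rachford–Rice: g(ψ₁) = Σ zᵢ(Kᵢ−1)/(1+ψ₁(Kᵢ−1)) = 0.
g(0) = ΣzᵢKᵢ − 1 = 0.377 and g(1) = 1 − Σzᵢ/Kᵢ = -0.208, so a root lies in (0, 1).
Iterate (Newton) starting at ψ₁ = 0.5:
  ψ₁ = 0.500: g = 0.1054, g' = -0.478 → ψ₁ = 0.721
  ψ₁ = 0.721: g = -0.0059, g' = -0.553 → ψ₁ = 0.710
Converged at ψ₁ = 0.710.
Drum-1 compositions:
  A: x = 0.299, y = 0.620
  B: x = 0.304, y = 0.249
  C: x = 0.397, y = 0.131
Drum-2 feed = drum-1 liquid: z₂ = (0.2995, 0.3038, 0.3967).
Drum 2:
Iterate (Newton) starting at ψ₂ = 0.45:
  ψ₂ = 0.450: g = 0.1929, g' = -0.557 → ψ₂ = 0.797
  ψ₂ = 0.797: g = 0.0265, g' = -0.445 → ψ₂ = 0.856
Converged at ψ₂ = 0.856.
  A: x = 0.099, y = 0.333
  B: x = 0.237, y = 0.315
  C: x = 0.664, y = 0.352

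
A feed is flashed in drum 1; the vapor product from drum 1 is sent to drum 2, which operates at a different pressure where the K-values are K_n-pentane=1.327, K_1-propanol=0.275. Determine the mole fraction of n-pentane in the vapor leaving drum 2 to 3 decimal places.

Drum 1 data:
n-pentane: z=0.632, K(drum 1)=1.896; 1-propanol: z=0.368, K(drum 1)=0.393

Drum 1:
Rachford–Rice: g(ψ₁) = Σ zᵢ(Kᵢ−1)/(1+ψ₁(Kᵢ−1)) = 0.
Check two-phase: ΣzᵢKᵢ = 1.343 > 1 and Σzᵢ/Kᵢ = 1.270 > 1, so g(0) = 0.343 > 0 and g(1) = -0.270 < 0.
Iterate (Newton) starting at ψ₁ = 0.5:
  ψ₁ = 0.500: g = 0.0704, g' = -0.521 → ψ₁ = 0.635
  ψ₁ = 0.635: g = -0.0025, g' = -0.565 → ψ₁ = 0.630
Converged at ψ₁ = 0.630.
Drum-1 compositions:
  n-pentane: x = 0.404, y = 0.766
  1-propanol: x = 0.596, y = 0.234
Drum-2 feed = drum-1 vapor: z₂ = (0.7657, 0.2343).
Drum 2:
Rachford–Rice: g(ψ₂) = Σ zᵢ(Kᵢ−1)/(1+ψ₂(Kᵢ−1)) = 0.
g(0) = ΣzᵢKᵢ − 1 = 0.081 and g(1) = 1 − Σzᵢ/Kᵢ = -0.429, so a root lies in (0, 1).
Iterate (Newton) starting at ψ₂ = 0.5:
  ψ₂ = 0.500: g = -0.0512, g' = -0.363 → ψ₂ = 0.359
  ψ₂ = 0.359: g = -0.0055, g' = -0.291 → ψ₂ = 0.340
Converged at ψ₂ = 0.340.
  n-pentane: x = 0.689, y = 0.915
  1-propanol: x = 0.311, y = 0.085

y_n-pentane (drum 2) = 0.915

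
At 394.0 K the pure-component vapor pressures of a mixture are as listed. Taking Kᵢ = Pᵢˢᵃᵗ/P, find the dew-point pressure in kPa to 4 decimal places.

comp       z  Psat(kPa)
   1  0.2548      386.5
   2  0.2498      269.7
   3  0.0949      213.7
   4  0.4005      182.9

Pdew = 237.0081 kPa

At the dew point ψ → 1, so Σzᵢ/Kᵢ = 1 with Kᵢ = Pᵢˢᵃᵗ/P ⇒ 1/P = Σzᵢ/Pᵢˢᵃᵗ.
1/P = 0.2548/386.5 + 0.2498/269.7 + 0.0949/213.7 + 0.4005/182.9 = 0.0042193 ⇒ P = 237.0081 kPa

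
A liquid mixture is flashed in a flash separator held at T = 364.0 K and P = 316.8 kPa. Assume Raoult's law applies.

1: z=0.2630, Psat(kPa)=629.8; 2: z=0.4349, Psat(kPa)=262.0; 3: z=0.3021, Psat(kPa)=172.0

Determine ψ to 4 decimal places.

ψ = 0.1530

Raoult's law: Kᵢ = Pᵢˢᵃᵗ/P = Pᵢˢᵃᵗ/316.8.
  K_1 = 629.8/316.8 = 1.988005, K_2 = 262.0/316.8 = 0.827020, K_3 = 172.0/316.8 = 0.542929
Rachford–Rice: g(ψ) = Σ zᵢ(Kᵢ−1)/(1+ψ(Kᵢ−1)) = 0.
Feasibility: ΣzᵢKᵢ = 1.0465, Σzᵢ/Kᵢ = 1.2146 — both > 1, two phases present.
Newton iteration, ψ⁰ = 0.5:
  ψ = 0.5000: g = -0.08741, g' = -0.2367 → ψ = 0.1306
  ψ = 0.1306: g = 0.00632, g' = -0.2864 → ψ = 0.1527
  ψ = 0.1527: g = 0.00007, g' = -0.2805 → ψ = 0.1530
Converged at ψ = 0.1530.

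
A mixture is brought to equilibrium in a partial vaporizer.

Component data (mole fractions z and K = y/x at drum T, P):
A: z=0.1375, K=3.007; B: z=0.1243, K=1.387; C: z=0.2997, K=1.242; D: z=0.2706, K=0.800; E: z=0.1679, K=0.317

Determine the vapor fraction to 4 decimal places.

ψ = 0.5235

Let ψ = V/F and solve Σ zᵢ(Kᵢ−1)/(1+ψ(Kᵢ−1)) = 0.
Feasibility: ΣzᵢKᵢ = 1.2278, Σzᵢ/Kᵢ = 1.2446 — both > 1, two phases present.
Iterate (Newton) starting at ψ = 0.5:
  ψ = 0.5000: g = 0.00846, g' = -0.3590 → ψ = 0.5236
  ψ = 0.5236: g = -0.00003, g' = -0.3617 → ψ = 0.5235
Converged at ψ = 0.5235.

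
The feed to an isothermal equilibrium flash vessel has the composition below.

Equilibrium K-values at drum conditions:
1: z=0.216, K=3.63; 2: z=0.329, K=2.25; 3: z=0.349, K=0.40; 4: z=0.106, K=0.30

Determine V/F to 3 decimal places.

Rachford–Rice: g(V/F) = Σ zᵢ(Kᵢ−1)/(1+V/F(Kᵢ−1)) = 0.
g(0) = ΣzᵢKᵢ − 1 = 0.696 and g(1) = 1 − Σzᵢ/Kᵢ = -0.432, so a root lies in (0, 1).
Iterate (Newton) starting at V/F = 0.5:
  V/F = 0.500: g = 0.0852, g' = -0.853 → V/F = 0.600
Converged at V/F = 0.600.

V/F = 0.600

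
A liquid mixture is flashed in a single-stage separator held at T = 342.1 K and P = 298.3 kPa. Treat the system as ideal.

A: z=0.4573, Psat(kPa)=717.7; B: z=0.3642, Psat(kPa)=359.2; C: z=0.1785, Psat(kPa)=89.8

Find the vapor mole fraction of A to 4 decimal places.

y_A = 0.4820

Raoult's law: Kᵢ = Pᵢˢᵃᵗ/P = Pᵢˢᵃᵗ/298.3.
  K_A = 717.7/298.3 = 2.405967, K_B = 359.2/298.3 = 1.204157, K_C = 89.8/298.3 = 0.301039
Rachford–Rice: g(V/F) = Σ zᵢ(Kᵢ−1)/(1+V/F(Kᵢ−1)) = 0.
Check two-phase: ΣzᵢKᵢ = 1.5925 > 1 and Σzᵢ/Kᵢ = 1.0855 > 1, so g(0) = 0.5925 > 0 and g(1) = -0.0855 < 0.
Newton iteration, V/F⁰ = 0.52:
  V/F = 0.5200: g = 0.24262, g' = -0.5293 → V/F = 0.9784
  V/F = 0.9784: g = -0.06203, g' = -1.0433 → V/F = 0.9189
  V/F = 0.9189: g = -0.00567, g' = -0.8644 → V/F = 0.9124
  V/F = 0.9124: g = -0.00005, g' = -0.8487 → V/F = 0.9123
Converged at V/F = 0.9123.
Compositions from xᵢ = zᵢ/(1+V/F(Kᵢ−1)), yᵢ = Kᵢxᵢ:
  A: x = 0.2003, y = 0.4820
  B: x = 0.3070, y = 0.3697
  C: x = 0.4926, y = 0.1483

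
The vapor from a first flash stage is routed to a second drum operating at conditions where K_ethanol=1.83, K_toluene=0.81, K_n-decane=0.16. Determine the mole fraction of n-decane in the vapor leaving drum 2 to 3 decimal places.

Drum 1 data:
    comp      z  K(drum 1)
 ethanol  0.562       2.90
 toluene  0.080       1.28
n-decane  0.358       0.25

Drum 1:
Newton–Raphson from ψ₁ = 0.51:
  ψ₁ = 0.510: g = 0.1271, g' = -1.056 → ψ₁ = 0.630
  ψ₁ = 0.630: g = -0.0043, g' = -1.149 → ψ₁ = 0.627
Converged at ψ₁ = 0.627.
Drum-1 compositions:
  ethanol: x = 0.257, y = 0.744
  toluene: x = 0.068, y = 0.087
  n-decane: x = 0.675, y = 0.169
Drum-2 feed = drum-1 vapor: z₂ = (0.7440, 0.0871, 0.1688).
Drum 2:
Let ψ₂ = V/F and solve Σ zᵢ(Kᵢ−1)/(1+ψ₂(Kᵢ−1)) = 0.
Check two-phase: ΣzᵢKᵢ = 1.459 > 1 and Σzᵢ/Kᵢ = 1.569 > 1, so g(0) = 0.459 > 0 and g(1) = -0.569 < 0.
Newton–Raphson from ψ₂ = 0.5:
  ψ₂ = 0.500: g = 0.1736, g' = -0.614 → ψ₂ = 0.783
  ψ₂ = 0.783: g = -0.0592, g' = -1.208 → ψ₂ = 0.734
  ψ₂ = 0.734: g = -0.0051, g' = -1.012 → ψ₂ = 0.729
Converged at ψ₂ = 0.729.
  ethanol: x = 0.464, y = 0.848
  toluene: x = 0.101, y = 0.082
  n-decane: x = 0.435, y = 0.070

y_n-decane (drum 2) = 0.070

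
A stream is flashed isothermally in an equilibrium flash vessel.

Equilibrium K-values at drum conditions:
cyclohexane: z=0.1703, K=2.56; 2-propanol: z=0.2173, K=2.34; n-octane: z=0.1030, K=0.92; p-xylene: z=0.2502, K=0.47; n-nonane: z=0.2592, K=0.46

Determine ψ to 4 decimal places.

ψ = 0.3961

Let ψ = V/F and solve Σ zᵢ(Kᵢ−1)/(1+ψ(Kᵢ−1)) = 0.
g(0) = ΣzᵢKᵢ − 1 = 0.2760 and g(1) = 1 − Σzᵢ/Kᵢ = -0.3672, so a root lies in (0, 1).
Newton–Raphson from ψ = 0.51:
  ψ = 0.5100: g = -0.06256, g' = -0.5429 → ψ = 0.3948
  ψ = 0.3948: g = 0.00076, g' = -0.5608 → ψ = 0.3961
Converged at ψ = 0.3961.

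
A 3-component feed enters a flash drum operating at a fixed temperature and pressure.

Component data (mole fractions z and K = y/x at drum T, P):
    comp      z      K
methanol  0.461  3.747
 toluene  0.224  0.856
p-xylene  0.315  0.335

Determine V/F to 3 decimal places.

V/F = 0.706

Iterate (Newton) starting at V/F = 0.32:
  V/F = 0.320: g = 0.3740, g' = -1.215 → V/F = 0.628
  V/F = 0.628: g = 0.0697, g' = -0.885 → V/F = 0.707
  V/F = 0.707: g = -0.0005, g' = -0.904 → V/F = 0.706
Converged at V/F = 0.706.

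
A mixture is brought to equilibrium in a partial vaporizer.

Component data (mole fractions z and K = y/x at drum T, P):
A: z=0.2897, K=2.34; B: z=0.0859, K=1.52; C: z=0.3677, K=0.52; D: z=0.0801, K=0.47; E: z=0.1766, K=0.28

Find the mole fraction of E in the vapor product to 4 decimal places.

Rachford–Rice: g(V/F) = Σ zᵢ(Kᵢ−1)/(1+V/F(Kᵢ−1)) = 0.
Check two-phase: ΣzᵢKᵢ = 1.0868 > 1 and Σzᵢ/Kᵢ = 1.6886 > 1, so g(0) = 0.0868 > 0 and g(1) = -0.6886 < 0.
Newton iteration, V/F⁰ = 0.5:
  V/F = 0.5000: g = -0.22076, g' = -0.6130 → V/F = 0.1399
  V/F = 0.1399: g = -0.00787, g' = -0.6259 → V/F = 0.1273
  V/F = 0.1273: g = 0.00004, g' = -0.6330 → V/F = 0.1274
Converged at V/F = 0.1274.
Compositions from xᵢ = zᵢ/(1+V/F(Kᵢ−1)), yᵢ = Kᵢxᵢ:
  A: x = 0.2475, y = 0.5791
  B: x = 0.0806, y = 0.1225
  C: x = 0.3916, y = 0.2037
  D: x = 0.0859, y = 0.0404
  E: x = 0.1944, y = 0.0544

y_E = 0.0544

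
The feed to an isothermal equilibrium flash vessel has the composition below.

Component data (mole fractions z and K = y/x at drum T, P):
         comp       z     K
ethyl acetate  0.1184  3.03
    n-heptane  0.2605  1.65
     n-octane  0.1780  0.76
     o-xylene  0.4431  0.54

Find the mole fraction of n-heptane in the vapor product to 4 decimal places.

Let β = V/F and solve Σ zᵢ(Kᵢ−1)/(1+β(Kᵢ−1)) = 0.
g(0) = ΣzᵢKᵢ − 1 = 0.1631 and g(1) = 1 − Σzᵢ/Kᵢ = -0.2517, so a root lies in (0, 1).
Newton–Raphson from β = 0.5:
  β = 0.5000: g = -0.06618, g' = -0.3542 → β = 0.3132
  β = 0.3132: g = 0.00330, g' = -0.3983 → β = 0.3215
Converged at β = 0.3215.
Compositions from xᵢ = zᵢ/(1+β(Kᵢ−1)), yᵢ = Kᵢxᵢ:
  ethyl acetate: x = 0.0716, y = 0.2171
  n-heptane: x = 0.2155, y = 0.3555
  n-octane: x = 0.1929, y = 0.1466
  o-xylene: x = 0.5200, y = 0.2808

y_n-heptane = 0.3555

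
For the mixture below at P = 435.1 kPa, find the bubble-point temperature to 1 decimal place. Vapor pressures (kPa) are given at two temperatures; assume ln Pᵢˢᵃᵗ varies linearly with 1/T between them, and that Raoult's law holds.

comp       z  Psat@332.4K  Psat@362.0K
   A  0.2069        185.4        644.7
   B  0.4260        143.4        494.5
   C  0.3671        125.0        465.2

Bubble-point temperature: ΣzᵢPᵢˢᵃᵗ(T) = P. Interpolate ln Pᵢˢᵃᵗ = aᵢ + bᵢ/T.
  T = 332.4 K: ΣzᵢPᵢˢᵃᵗ = 145.34 kPa
  T = 362.0 K: ΣzᵢPᵢˢᵃᵗ = 514.82 kPa
  T = 347.2 K: ΣzᵢPᵢˢᵃᵗ = 280.97 kPa
  T = 354.6 K: ΣzᵢPᵢˢᵃᵗ = 382.72 kPa
  T = 358.3 K: ΣzᵢPᵢˢᵃᵗ = 444.56 kPa
  T = 356.5 K: ΣzᵢPᵢˢᵃᵗ = 413.48 kPa
Interpolating between 356.5 K and 358.3 K gives T ≈ 357.8 K.

T = 357.8 K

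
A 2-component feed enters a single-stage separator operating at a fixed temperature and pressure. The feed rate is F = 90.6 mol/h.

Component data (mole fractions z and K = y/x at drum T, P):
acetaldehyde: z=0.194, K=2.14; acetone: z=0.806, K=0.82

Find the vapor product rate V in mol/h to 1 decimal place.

V = 33.6 mol/h

Material balance + equilibrium reduce to Σ zᵢ(Kᵢ−1)/(1+ψ(Kᵢ−1)) = 0.
Feasibility: ΣzᵢKᵢ = 1.076, Σzᵢ/Kᵢ = 1.074 — both > 1, two phases present.
Newton iteration, ψ⁰ = 0.5:
  ψ = 0.500: g = -0.0186, g' = -0.134 → ψ = 0.361
  ψ = 0.361: g = 0.0015, g' = -0.156 → ψ = 0.371
Converged at ψ = 0.371.
Then V = ψ·F = 0.3708·90.6 = 33.6 mol/h and L = F − V = 57.0 mol/h.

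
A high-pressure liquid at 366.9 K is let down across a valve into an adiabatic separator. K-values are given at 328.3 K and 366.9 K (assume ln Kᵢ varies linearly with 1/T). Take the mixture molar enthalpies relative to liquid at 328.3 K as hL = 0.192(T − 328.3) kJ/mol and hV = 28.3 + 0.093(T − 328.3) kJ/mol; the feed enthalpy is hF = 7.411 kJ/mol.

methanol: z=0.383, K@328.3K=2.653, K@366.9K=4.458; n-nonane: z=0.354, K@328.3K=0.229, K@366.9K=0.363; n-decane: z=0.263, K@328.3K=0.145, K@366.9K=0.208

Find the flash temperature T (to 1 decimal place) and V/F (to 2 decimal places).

Adiabatic flash: solve Rachford–Rice at each trial T, then check hF = ψ·hV(T) + (1−ψ)·hL(T).
  T = 328.3 K: K = (2.653, 0.229, 0.145), RR gives ψ = 0.101, H_out = 2.868 kJ/mol
  T = 366.9 K: K = (4.458, 0.363, 0.208), RR gives ψ = 0.364, H_out = 16.323 kJ/mol
  T = 347.6 K: K = (3.489, 0.292, 0.175), RR gives ψ = 0.257, H_out = 10.485 kJ/mol
  T = 338.0 K: K = (3.056, 0.260, 0.160), RR gives ψ = 0.189, H_out = 7.027 kJ/mol
  T = 342.8 K: K = (3.269, 0.276, 0.168), RR gives ψ = 0.225, H_out = 8.819 kJ/mol
  T = 340.4 K: K = (3.162, 0.268, 0.164), RR gives ψ = 0.207, H_out = 7.941 kJ/mol
Linear interpolation between T = 338.0 (H_out = 7.027) and T = 340.4 (H_out = 7.941) on hF = 7.411 gives T ≈ 339.0 K, at which ψ = 0.20.

T = 339.0 K, V/F = 0.20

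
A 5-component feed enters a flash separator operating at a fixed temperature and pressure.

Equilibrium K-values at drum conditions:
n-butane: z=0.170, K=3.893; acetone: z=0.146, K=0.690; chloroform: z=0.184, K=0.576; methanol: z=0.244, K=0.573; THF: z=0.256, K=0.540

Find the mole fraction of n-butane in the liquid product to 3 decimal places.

Newton iteration, β⁰ = 0.65:
  β = 0.650: g = -0.3058, g' = -0.452 → β = 0.000
  β = 0.000: g = 0.1466, g' = -1.569 → β = 0.093
  β = 0.093: g = 0.0277, g' = -1.040 → β = 0.120
  β = 0.120: g = 0.0013, g' = -0.946 → β = 0.121
Converged at β = 0.121.
Compositions from xᵢ = zᵢ/(1+β(Kᵢ−1)), yᵢ = Kᵢxᵢ:
  n-butane: x = 0.126, y = 0.490
  acetone: x = 0.152, y = 0.105
  chloroform: x = 0.194, y = 0.112
  methanol: x = 0.257, y = 0.147
  THF: x = 0.271, y = 0.146

x_n-butane = 0.126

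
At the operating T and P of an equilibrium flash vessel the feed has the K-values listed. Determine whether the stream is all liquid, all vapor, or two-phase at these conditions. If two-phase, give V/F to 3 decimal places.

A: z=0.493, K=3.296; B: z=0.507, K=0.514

ΣzᵢKᵢ = 1.886; Σzᵢ/Kᵢ = 1.136.
Both exceed 1, so a two-phase solution exists.
Rachford–Rice: g(ψ) = Σ zᵢ(Kᵢ−1)/(1+ψ(Kᵢ−1)) = 0.
Binary case is linear: z₁(K₁−1)(1+ψ(K₂−1)) + z₂(K₂−1)(1+ψ(K₁−1)) = 0
⇒ ψ = [z₁(K₁−1)+z₂(K₂−1)] / [−(K₁−1)(K₂−1)] = 0.8855/1.1159 = 0.794

two-phase, V/F = 0.794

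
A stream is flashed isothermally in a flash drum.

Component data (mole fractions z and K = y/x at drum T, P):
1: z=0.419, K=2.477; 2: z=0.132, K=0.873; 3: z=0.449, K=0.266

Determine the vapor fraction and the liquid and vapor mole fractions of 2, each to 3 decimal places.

Material balance + equilibrium reduce to Σ zᵢ(Kᵢ−1)/(1+ψ(Kᵢ−1)) = 0.
Check two-phase: ΣzᵢKᵢ = 1.273 > 1 and Σzᵢ/Kᵢ = 2.008 > 1, so g(0) = 0.273 > 0 and g(1) = -1.008 < 0.
Iterate (Newton) starting at ψ = 0.4:
  ψ = 0.400: g = -0.0952, g' = -0.848 → ψ = 0.288
  ψ = 0.288: g = -0.0010, g' = -0.841 → ψ = 0.287
Converged at ψ = 0.287.
Compositions from xᵢ = zᵢ/(1+ψ(Kᵢ−1)), yᵢ = Kᵢxᵢ:
  1: x = 0.294, y = 0.729
  2: x = 0.137, y = 0.120
  3: x = 0.569, y = 0.151

ψ = 0.287, x_2 = 0.137, y_2 = 0.120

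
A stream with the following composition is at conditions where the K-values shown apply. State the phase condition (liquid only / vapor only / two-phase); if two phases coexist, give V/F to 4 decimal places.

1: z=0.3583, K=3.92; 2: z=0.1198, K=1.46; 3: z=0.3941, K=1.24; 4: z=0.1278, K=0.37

ΣzᵢKᵢ = 2.1154; Σzᵢ/Kᵢ = 0.8367.
Since Σzᵢ/Kᵢ < 1 the mixture is above its dew point — single vapor phase.

vapor only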